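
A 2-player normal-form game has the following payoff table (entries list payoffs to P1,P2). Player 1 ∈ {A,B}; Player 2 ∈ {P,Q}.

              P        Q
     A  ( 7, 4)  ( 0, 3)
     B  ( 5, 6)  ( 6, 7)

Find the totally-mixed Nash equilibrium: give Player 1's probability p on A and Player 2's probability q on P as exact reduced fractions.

(p,q) = (1/2, 3/4)

P1 indiff ⇒ q·7+(1-q)·0 = q·5+(1-q)·6 ⇒ q(2) = (1-q)(6) ⇒ q = 3/4
P2 indiff ⇒ p·4+(1-p)·6 = p·3+(1-p)·7 ⇒ p(1) = (1-p)(1) ⇒ p = 1/2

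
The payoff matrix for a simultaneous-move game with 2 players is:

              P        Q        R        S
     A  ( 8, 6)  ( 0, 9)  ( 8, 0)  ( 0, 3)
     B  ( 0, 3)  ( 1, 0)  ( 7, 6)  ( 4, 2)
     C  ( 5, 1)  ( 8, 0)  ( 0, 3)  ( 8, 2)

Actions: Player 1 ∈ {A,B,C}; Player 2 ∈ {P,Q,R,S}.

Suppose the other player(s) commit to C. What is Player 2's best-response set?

u_2(P vs C) = 1
u_2(Q vs C) = 0
u_2(R vs C) = 3
u_2(S vs C) = 2
max payoff 3 at {R}

argmax u_2 = {R}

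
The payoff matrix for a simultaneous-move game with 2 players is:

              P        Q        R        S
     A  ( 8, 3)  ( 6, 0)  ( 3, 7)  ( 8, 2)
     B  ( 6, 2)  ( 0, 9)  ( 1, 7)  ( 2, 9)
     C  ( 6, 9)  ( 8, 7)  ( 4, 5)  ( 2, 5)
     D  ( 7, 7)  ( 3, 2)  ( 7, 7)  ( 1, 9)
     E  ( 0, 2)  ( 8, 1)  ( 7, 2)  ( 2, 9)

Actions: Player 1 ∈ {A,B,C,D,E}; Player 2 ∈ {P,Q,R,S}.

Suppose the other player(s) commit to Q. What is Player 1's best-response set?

P1 best: {C,E}

u_1(A vs Q) = 6
u_1(B vs Q) = 0
u_1(C vs Q) = 8
u_1(D vs Q) = 3
u_1(E vs Q) = 8
max payoff 8 at {C,E}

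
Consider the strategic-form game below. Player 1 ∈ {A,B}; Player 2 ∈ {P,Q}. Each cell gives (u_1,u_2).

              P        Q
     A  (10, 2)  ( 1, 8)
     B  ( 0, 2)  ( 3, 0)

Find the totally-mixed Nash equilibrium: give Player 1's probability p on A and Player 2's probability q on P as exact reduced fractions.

P1 indiff ⇒ q·10+(1-q)·1 = q·0+(1-q)·3 ⇒ q(10) = (1-q)(2) ⇒ q = 1/6
P2 indiff ⇒ p·2+(1-p)·2 = p·8+(1-p)·0 ⇒ p(-6) = (1-p)(-2) ⇒ p = 1/4

p=1/4, q=1/6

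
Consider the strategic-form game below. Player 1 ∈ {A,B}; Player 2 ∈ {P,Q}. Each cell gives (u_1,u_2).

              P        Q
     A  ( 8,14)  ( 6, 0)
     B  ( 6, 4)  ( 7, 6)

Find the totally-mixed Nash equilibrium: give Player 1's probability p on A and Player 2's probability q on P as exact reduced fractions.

P1 indiff ⇒ q·8+(1-q)·6 = q·6+(1-q)·7 ⇒ q(2) = (1-q)(1) ⇒ q = 1/3
P2 indiff ⇒ p·14+(1-p)·4 = p·0+(1-p)·6 ⇒ p(14) = (1-p)(2) ⇒ p = 1/8

(p,q) = (1/8, 1/3)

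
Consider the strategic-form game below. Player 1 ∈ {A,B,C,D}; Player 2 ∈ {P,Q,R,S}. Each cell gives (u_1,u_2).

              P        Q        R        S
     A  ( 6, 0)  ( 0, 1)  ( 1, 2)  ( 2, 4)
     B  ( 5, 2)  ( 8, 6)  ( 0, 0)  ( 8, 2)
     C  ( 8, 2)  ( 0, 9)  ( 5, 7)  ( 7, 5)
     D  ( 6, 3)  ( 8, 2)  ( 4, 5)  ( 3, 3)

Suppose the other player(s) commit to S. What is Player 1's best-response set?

u_1(A vs S) = 2
u_1(B vs S) = 8
u_1(C vs S) = 7
u_1(D vs S) = 3
max payoff 8 at {B}

BR_1 = {B}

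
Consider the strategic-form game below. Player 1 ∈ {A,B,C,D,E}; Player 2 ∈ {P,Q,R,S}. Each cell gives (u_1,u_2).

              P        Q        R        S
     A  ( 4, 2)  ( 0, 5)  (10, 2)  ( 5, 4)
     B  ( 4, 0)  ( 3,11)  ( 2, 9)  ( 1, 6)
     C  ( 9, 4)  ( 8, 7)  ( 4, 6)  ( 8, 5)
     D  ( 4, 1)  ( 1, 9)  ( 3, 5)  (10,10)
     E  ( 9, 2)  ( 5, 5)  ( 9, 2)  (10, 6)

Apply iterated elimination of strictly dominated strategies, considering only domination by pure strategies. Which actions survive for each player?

P1 drop B (C beats it: P:9>4 Q:8>3 R:4>2 S:8>1)
P2 drop P (Q beats it: A:5>2 C:7>4 D:9>1 E:5>2)
P2 drop R (Q beats it: A:5>2 C:7>6 D:9>5 E:5>2)
P1 drop A (C beats it: Q:8>0 S:8>5)
P1→{C,D,E} P2→{Q,S}

Survivors P1:{C,D,E} P2:{Q,S}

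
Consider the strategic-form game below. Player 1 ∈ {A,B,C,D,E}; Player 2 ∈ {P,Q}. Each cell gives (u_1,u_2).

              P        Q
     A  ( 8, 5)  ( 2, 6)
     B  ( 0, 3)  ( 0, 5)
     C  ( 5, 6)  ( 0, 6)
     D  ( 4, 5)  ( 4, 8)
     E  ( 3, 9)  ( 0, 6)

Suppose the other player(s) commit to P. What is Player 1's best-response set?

u_1(A vs P) = 8
u_1(B vs P) = 0
u_1(C vs P) = 5
u_1(D vs P) = 4
u_1(E vs P) = 3
max payoff 8 at {A}

P1 best: {A}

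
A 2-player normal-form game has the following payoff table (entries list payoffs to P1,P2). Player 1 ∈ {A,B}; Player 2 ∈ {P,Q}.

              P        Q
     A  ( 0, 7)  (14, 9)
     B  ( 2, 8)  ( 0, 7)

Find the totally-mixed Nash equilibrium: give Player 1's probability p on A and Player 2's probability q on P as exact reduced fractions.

P1 indiff ⇒ q·0+(1-q)·14 = q·2+(1-q)·0 ⇒ q(-2) = (1-q)(-14) ⇒ q = 7/8
P2 indiff ⇒ p·7+(1-p)·8 = p·9+(1-p)·7 ⇒ p(-2) = (1-p)(-1) ⇒ p = 1/3

P1 mixes 1/3 on A; P2 mixes 7/8 on P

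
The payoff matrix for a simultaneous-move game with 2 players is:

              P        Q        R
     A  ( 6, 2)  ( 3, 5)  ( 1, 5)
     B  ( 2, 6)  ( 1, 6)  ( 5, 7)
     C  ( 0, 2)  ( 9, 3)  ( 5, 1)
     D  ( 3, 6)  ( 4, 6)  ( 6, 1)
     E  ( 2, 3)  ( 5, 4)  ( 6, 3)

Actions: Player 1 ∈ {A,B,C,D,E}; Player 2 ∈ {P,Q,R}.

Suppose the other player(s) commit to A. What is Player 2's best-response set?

argmax u_2 = {Q,R}

u_2(P vs A) = 2
u_2(Q vs A) = 5
u_2(R vs A) = 5
max payoff 5 at {Q,R}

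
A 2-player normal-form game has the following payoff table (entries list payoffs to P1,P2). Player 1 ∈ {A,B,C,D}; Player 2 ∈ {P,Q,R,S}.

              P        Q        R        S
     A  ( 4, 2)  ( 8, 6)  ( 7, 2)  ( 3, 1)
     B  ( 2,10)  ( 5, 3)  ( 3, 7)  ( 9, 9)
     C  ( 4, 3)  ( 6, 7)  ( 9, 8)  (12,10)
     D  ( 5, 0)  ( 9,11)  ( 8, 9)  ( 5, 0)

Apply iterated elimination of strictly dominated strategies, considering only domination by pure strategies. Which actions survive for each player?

P1 drop A (D beats it: P:5>4 Q:9>8 R:8>7 S:5>3)
P1 drop B (C beats it: P:4>2 Q:6>5 R:9>3 S:12>9)
P2 drop P (Q beats it: C:7>3 D:11>0)
P1→{C,D} P2→{Q,R,S}

Remaining: P1:{C,D} P2:{Q,R,S}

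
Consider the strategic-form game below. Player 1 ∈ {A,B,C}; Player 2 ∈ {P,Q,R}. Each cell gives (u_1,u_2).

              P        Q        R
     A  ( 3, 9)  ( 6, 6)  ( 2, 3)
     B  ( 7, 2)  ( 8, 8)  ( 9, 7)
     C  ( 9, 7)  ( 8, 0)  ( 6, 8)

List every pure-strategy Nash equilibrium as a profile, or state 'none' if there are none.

(A,P): not NE [P1→C gives 9>3]
(A,Q): not NE [P1→C gives 8>6; P2→P gives 9>6]
(A,R): not NE [P1→B gives 9>2; P2→P gives 9>3]
(B,P): not NE [P1→C gives 9>7; P2→Q gives 8>2]
(B,Q): NE
(B,R): not NE [P2→Q gives 8>7]
(C,P): not NE [P2→R gives 8>7]
(C,Q): not NE [P2→R gives 8>0]
(C,R): not NE [P1→B gives 9>6]

PSNE = {(B,Q)}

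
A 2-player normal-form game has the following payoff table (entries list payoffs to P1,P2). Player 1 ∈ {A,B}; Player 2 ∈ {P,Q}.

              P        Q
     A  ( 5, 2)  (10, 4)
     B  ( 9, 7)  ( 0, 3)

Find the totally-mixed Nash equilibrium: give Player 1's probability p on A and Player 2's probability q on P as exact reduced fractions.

p=2/3, q=5/7

P1 indiff ⇒ q·5+(1-q)·10 = q·9+(1-q)·0 ⇒ q(-4) = (1-q)(-10) ⇒ q = 5/7
P2 indiff ⇒ p·2+(1-p)·7 = p·4+(1-p)·3 ⇒ p(-2) = (1-p)(-4) ⇒ p = 2/3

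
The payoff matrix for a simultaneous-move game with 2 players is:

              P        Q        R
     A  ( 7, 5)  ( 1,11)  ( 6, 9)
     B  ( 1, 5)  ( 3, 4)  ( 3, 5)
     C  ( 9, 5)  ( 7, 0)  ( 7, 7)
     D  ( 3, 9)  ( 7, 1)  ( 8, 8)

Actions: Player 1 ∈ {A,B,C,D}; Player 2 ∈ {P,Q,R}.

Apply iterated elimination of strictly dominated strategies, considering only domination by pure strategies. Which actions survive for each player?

P1 drop A (C beats it: P:9>7 Q:7>1 R:7>6)
P1 drop B (C beats it: P:9>1 Q:7>3 R:7>3)
P2 drop Q (P beats it: C:5>0 D:9>1)
P1→{C,D} P2→{P,R}

IESDS → P1:{C,D} P2:{P,R}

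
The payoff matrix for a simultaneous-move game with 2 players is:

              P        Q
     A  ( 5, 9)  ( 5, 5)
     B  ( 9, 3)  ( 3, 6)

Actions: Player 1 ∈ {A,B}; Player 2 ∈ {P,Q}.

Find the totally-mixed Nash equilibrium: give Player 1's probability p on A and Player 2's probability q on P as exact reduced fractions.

p=3/7, q=1/3

P1 indiff ⇒ q·5+(1-q)·5 = q·9+(1-q)·3 ⇒ q(-4) = (1-q)(-2) ⇒ q = 1/3
P2 indiff ⇒ p·9+(1-p)·3 = p·5+(1-p)·6 ⇒ p(4) = (1-p)(3) ⇒ p = 3/7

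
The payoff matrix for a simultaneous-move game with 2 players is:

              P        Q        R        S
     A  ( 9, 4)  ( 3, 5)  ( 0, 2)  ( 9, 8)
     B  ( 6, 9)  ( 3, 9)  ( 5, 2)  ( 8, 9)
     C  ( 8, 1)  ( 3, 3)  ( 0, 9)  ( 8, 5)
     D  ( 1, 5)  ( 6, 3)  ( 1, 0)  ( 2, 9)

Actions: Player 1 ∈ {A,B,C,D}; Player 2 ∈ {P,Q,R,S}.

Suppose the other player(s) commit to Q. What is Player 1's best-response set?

u_1(A vs Q) = 3
u_1(B vs Q) = 3
u_1(C vs Q) = 3
u_1(D vs Q) = 6
max payoff 6 at {D}

BR_1 = {D}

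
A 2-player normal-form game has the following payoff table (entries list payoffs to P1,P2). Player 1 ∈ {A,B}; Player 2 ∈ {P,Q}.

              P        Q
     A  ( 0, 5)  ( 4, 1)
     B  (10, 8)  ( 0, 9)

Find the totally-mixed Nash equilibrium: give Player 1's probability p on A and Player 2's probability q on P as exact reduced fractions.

P1 indiff ⇒ q·0+(1-q)·4 = q·10+(1-q)·0 ⇒ q(-10) = (1-q)(-4) ⇒ q = 2/7
P2 indiff ⇒ p·5+(1-p)·8 = p·1+(1-p)·9 ⇒ p(4) = (1-p)(1) ⇒ p = 1/5

p=1/5, q=2/7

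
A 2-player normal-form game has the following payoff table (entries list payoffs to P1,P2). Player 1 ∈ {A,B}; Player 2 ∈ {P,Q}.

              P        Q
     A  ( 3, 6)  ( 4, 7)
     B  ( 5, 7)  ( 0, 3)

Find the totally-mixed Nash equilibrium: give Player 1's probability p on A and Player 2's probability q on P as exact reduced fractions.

p=4/5, q=2/3

P1 indiff ⇒ q·3+(1-q)·4 = q·5+(1-q)·0 ⇒ q(-2) = (1-q)(-4) ⇒ q = 2/3
P2 indiff ⇒ p·6+(1-p)·7 = p·7+(1-p)·3 ⇒ p(-1) = (1-p)(-4) ⇒ p = 4/5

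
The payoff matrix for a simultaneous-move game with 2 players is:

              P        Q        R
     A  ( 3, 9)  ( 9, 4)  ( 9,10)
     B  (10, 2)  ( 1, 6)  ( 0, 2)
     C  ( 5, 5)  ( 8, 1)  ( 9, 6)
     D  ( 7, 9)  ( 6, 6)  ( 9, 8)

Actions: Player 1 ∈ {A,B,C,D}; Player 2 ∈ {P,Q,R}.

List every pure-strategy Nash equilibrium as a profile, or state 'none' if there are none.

NE set: (A,R), (C,R)

(A,P): not NE [P1→B gives 10>3; P2→R gives 10>9]
(A,Q): not NE [P2→R gives 10>4]
(A,R): NE
(B,P): not NE [P2→Q gives 6>2]
(B,Q): not NE [P1→A gives 9>1]
(B,R): not NE [P1→D gives 9>0; P2→Q gives 6>2]
(C,P): not NE [P1→B gives 10>5; P2→R gives 6>5]
(C,Q): not NE [P1→A gives 9>8; P2→R gives 6>1]
(C,R): NE
(D,P): not NE [P1→B gives 10>7]
(D,Q): not NE [P1→A gives 9>6; P2→P gives 9>6]
(D,R): not NE [P2→P gives 9>8]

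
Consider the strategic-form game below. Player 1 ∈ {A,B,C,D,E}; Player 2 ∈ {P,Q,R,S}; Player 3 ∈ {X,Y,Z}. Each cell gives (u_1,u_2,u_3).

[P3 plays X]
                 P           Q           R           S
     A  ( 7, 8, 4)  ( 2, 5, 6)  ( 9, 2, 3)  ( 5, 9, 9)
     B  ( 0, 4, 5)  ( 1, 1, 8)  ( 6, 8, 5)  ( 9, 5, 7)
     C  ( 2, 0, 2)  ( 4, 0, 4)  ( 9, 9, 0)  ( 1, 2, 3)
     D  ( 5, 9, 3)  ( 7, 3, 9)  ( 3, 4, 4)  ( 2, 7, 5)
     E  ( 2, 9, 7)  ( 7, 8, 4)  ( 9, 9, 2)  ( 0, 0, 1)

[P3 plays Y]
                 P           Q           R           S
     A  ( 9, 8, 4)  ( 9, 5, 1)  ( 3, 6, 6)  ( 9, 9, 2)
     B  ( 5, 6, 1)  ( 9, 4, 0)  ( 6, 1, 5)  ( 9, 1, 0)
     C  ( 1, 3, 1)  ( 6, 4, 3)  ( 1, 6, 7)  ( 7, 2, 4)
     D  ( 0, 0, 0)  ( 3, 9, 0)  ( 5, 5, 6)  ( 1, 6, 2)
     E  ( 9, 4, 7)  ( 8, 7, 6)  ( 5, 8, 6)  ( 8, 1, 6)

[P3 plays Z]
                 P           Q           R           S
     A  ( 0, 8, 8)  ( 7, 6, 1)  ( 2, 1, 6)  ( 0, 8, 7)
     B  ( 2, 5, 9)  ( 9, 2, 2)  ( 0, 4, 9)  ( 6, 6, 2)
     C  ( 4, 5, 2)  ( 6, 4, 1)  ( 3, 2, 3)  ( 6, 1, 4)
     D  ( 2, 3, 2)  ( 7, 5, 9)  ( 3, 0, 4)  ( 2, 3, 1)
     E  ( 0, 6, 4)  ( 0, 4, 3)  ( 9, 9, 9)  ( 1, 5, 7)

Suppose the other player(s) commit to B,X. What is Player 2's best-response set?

u_2(P vs B,X) = 4
u_2(Q vs B,X) = 1
u_2(R vs B,X) = 8
u_2(S vs B,X) = 5
max payoff 8 at {R}

argmax u_2 = {R}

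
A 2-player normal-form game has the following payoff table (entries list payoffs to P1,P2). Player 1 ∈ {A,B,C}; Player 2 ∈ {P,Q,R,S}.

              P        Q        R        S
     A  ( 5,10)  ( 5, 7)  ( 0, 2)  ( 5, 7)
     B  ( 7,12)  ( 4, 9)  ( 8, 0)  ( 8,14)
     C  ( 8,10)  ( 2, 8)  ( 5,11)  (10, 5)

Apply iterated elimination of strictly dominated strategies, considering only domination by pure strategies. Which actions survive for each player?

Survivors P1:{B,C} P2:{P,R,S}

P2 drop Q (P beats it: A:10>7 B:12>9 C:10>8)
P1 drop A (B beats it: P:7>5 R:8>0 S:8>5)
P1→{B,C} P2→{P,R,S}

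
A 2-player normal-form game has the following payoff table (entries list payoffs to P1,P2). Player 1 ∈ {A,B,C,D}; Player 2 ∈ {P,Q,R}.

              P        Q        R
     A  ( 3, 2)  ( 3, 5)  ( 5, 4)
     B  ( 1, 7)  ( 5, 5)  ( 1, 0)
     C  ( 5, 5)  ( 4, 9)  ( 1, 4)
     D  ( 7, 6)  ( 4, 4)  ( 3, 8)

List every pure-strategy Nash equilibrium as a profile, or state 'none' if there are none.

PSNE: ∅

(A,P): not NE [P1→D gives 7>3; P2→Q gives 5>2]
(A,Q): not NE [P1→B gives 5>3]
(A,R): not NE [P2→Q gives 5>4]
(B,P): not NE [P1→D gives 7>1]
(B,Q): not NE [P2→P gives 7>5]
(B,R): not NE [P1→A gives 5>1; P2→P gives 7>0]
(C,P): not NE [P1→D gives 7>5; P2→Q gives 9>5]
(C,Q): not NE [P1→B gives 5>4]
(C,R): not NE [P1→A gives 5>1; P2→Q gives 9>4]
(D,P): not NE [P2→R gives 8>6]
(D,Q): not NE [P1→B gives 5>4; P2→R gives 8>4]
(D,R): not NE [P1→A gives 5>3]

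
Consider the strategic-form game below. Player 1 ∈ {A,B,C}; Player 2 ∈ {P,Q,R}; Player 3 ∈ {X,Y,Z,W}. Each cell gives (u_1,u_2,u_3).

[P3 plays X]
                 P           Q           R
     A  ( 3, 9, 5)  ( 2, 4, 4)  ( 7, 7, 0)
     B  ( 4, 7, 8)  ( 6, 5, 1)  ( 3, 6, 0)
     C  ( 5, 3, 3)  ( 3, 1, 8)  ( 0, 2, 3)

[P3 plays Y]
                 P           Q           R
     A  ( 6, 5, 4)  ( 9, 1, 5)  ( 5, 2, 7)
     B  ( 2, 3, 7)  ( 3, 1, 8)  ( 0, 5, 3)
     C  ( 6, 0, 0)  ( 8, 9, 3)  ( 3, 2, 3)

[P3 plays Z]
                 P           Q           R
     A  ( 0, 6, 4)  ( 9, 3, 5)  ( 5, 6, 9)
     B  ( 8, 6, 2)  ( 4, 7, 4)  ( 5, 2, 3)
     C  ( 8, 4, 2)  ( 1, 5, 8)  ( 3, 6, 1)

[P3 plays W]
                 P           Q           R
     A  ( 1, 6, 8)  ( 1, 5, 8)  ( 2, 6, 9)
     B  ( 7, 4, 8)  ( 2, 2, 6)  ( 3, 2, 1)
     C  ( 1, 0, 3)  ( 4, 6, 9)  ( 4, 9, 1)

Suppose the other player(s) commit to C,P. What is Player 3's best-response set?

BR_3 = {X,W}

u_3(X vs C,P) = 3
u_3(Y vs C,P) = 0
u_3(Z vs C,P) = 2
u_3(W vs C,P) = 3
max payoff 3 at {X,W}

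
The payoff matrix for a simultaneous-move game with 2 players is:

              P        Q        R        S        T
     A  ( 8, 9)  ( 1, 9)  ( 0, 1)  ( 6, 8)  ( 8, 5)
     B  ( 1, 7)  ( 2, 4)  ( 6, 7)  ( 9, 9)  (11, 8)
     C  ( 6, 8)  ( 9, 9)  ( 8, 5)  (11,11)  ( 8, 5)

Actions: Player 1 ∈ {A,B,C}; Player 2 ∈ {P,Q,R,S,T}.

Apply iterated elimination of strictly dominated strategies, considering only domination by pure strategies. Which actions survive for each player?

P2 drop R (S beats it: A:8>1 B:9>7 C:11>5)
P2 drop T (S beats it: A:8>5 B:9>8 C:11>5)
P1 drop B (C beats it: P:6>1 Q:9>2 S:11>9)
P1→{A,C} P2→{P,Q,S}

Remaining: P1:{A,C} P2:{P,Q,S}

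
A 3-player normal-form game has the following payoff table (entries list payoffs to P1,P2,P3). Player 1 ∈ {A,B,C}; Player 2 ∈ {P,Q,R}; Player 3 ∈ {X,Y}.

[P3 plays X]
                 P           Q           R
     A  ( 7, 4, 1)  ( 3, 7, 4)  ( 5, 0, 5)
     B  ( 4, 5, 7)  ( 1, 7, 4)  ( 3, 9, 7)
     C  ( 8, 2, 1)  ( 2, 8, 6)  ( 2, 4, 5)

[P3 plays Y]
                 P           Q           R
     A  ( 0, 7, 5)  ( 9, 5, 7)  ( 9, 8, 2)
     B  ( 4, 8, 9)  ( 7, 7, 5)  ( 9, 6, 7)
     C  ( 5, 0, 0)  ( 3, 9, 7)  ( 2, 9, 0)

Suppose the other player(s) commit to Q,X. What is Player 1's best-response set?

argmax u_1 = {A}

u_1(A vs Q,X) = 3
u_1(B vs Q,X) = 1
u_1(C vs Q,X) = 2
max payoff 3 at {A}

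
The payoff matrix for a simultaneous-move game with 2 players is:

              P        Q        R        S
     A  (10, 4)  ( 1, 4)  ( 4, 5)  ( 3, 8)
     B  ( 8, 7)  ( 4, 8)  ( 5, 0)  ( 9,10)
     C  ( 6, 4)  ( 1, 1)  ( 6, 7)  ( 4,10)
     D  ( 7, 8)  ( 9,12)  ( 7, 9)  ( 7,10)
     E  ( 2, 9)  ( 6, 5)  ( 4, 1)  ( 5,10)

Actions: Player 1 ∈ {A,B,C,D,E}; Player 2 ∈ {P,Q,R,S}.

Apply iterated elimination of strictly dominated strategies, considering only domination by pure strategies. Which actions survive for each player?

P1 drop C (D beats it: P:7>6 Q:9>1 R:7>6 S:7>4)
P1 drop E (D beats it: P:7>2 Q:9>6 R:7>4 S:7>5)
P2 drop P (S beats it: A:8>4 B:10>7 D:10>8)
P1 drop A (B beats it: Q:4>1 R:5>4 S:9>3)
P2 drop R (Q beats it: B:8>0 D:12>9)
P1→{B,D} P2→{Q,S}

Remaining: P1:{B,D} P2:{Q,S}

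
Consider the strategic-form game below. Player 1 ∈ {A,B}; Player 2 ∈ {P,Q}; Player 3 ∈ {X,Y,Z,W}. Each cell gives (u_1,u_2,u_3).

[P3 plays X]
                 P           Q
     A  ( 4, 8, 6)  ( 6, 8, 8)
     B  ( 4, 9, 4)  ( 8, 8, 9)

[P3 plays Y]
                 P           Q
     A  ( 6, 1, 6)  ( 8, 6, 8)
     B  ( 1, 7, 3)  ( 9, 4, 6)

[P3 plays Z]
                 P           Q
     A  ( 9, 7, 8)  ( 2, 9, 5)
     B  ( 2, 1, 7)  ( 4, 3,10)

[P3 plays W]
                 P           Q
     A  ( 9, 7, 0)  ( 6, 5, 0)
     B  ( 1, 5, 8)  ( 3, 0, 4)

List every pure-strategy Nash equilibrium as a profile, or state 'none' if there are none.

(A,P,X): not NE [P3→Z gives 8>6]
(A,P,Y): not NE [P2→Q gives 6>1; P3→Z gives 8>6]
(A,P,Z): not NE [P2→Q gives 9>7]
(A,P,W): not NE [P3→Z gives 8>0]
(A,Q,X): not NE [P1→B gives 8>6]
(A,Q,Y): not NE [P1→B gives 9>8]
(A,Q,Z): not NE [P1→B gives 4>2; P3→Y gives 8>5]
(A,Q,W): not NE [P2→P gives 7>5; P3→Y gives 8>0]
(B,P,X): not NE [P3→W gives 8>4]
(B,P,Y): not NE [P1→A gives 6>1; P3→W gives 8>3]
(B,P,Z): not NE [P1→A gives 9>2; P2→Q gives 3>1; P3→W gives 8>7]
(B,P,W): not NE [P1→A gives 9>1]
(B,Q,X): not NE [P2→P gives 9>8; P3→Z gives 10>9]
(B,Q,Y): not NE [P2→P gives 7>4; P3→Z gives 10>6]
(B,Q,Z): NE
(B,Q,W): not NE [P1→A gives 6>3; P2→P gives 5>0; P3→Z gives 10>4]

Nash profiles: (B,Q,Z)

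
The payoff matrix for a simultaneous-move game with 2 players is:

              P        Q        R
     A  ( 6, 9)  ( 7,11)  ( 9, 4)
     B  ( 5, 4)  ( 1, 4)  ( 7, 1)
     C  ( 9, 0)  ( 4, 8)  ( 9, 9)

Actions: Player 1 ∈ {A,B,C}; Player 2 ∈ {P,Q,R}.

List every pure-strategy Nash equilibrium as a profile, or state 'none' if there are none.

(A,P): not NE [P1→C gives 9>6; P2→Q gives 11>9]
(A,Q): NE
(A,R): not NE [P2→Q gives 11>4]
(B,P): not NE [P1→C gives 9>5]
(B,Q): not NE [P1→A gives 7>1]
(B,R): not NE [P1→C gives 9>7; P2→Q gives 4>1]
(C,P): not NE [P2→R gives 9>0]
(C,Q): not NE [P1→A gives 7>4; P2→R gives 9>8]
(C,R): NE

Nash profiles: (A,Q), (C,R)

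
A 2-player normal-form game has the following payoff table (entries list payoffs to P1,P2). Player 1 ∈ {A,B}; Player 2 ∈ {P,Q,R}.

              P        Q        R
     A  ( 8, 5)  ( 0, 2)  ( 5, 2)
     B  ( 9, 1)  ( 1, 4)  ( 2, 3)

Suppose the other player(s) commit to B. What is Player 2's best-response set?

argmax u_2 = {Q}

u_2(P vs B) = 1
u_2(Q vs B) = 4
u_2(R vs B) = 3
max payoff 4 at {Q}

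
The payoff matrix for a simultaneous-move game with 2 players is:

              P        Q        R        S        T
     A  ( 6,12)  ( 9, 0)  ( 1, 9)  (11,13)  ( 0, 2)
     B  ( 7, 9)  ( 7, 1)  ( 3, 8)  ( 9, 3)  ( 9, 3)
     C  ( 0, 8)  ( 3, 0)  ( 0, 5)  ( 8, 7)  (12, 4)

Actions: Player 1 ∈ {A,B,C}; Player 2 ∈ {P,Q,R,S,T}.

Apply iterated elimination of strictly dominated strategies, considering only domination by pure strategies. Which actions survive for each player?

P2 drop Q (P beats it: A:12>0 B:9>1 C:8>0)
P2 drop R (P beats it: A:12>9 B:9>8 C:8>5)
P2 drop T (P beats it: A:12>2 B:9>3 C:8>4)
P1 drop C (A beats it: P:6>0 S:11>8)
P1→{A,B} P2→{P,S}

Remaining: P1:{A,B} P2:{P,S}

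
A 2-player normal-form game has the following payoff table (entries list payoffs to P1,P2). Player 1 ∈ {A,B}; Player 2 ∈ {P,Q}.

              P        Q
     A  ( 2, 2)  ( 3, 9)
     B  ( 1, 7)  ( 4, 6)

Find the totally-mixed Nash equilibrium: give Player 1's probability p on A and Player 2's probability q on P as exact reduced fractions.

P1 mixes 1/8 on A; P2 mixes 1/2 on P

P1 indiff ⇒ q·2+(1-q)·3 = q·1+(1-q)·4 ⇒ q(1) = (1-q)(1) ⇒ q = 1/2
P2 indiff ⇒ p·2+(1-p)·7 = p·9+(1-p)·6 ⇒ p(-7) = (1-p)(-1) ⇒ p = 1/8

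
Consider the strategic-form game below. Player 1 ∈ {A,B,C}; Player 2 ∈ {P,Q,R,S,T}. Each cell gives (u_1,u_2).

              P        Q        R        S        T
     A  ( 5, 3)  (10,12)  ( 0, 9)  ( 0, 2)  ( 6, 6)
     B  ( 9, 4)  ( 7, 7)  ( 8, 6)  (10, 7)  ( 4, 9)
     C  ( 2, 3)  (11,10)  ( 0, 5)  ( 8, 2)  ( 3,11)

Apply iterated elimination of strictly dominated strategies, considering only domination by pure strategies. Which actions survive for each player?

P2 drop P (Q beats it: A:12>3 B:7>4 C:10>3)
P2 drop R (Q beats it: A:12>9 B:7>6 C:10>5)
P2 drop S (T beats it: A:6>2 B:9>7 C:11>2)
P1 drop B (A beats it: Q:10>7 T:6>4)
P1→{A,C} P2→{Q,T}

Remaining: P1:{A,C} P2:{Q,T}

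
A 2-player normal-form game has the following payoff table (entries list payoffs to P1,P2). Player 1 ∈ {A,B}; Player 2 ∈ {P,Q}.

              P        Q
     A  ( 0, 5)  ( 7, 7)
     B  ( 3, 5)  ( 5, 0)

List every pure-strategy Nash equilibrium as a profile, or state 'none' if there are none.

NE set: (A,Q), (B,P)

(A,P): not NE [P1→B gives 3>0; P2→Q gives 7>5]
(A,Q): NE
(B,P): NE
(B,Q): not NE [P1→A gives 7>5; P2→P gives 5>0]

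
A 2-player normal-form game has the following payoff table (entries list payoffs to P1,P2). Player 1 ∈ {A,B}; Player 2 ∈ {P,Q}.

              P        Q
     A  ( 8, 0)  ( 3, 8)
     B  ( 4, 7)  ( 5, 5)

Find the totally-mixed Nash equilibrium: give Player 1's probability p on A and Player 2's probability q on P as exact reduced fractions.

p=1/5, q=1/3

P1 indiff ⇒ q·8+(1-q)·3 = q·4+(1-q)·5 ⇒ q(4) = (1-q)(2) ⇒ q = 1/3
P2 indiff ⇒ p·0+(1-p)·7 = p·8+(1-p)·5 ⇒ p(-8) = (1-p)(-2) ⇒ p = 1/5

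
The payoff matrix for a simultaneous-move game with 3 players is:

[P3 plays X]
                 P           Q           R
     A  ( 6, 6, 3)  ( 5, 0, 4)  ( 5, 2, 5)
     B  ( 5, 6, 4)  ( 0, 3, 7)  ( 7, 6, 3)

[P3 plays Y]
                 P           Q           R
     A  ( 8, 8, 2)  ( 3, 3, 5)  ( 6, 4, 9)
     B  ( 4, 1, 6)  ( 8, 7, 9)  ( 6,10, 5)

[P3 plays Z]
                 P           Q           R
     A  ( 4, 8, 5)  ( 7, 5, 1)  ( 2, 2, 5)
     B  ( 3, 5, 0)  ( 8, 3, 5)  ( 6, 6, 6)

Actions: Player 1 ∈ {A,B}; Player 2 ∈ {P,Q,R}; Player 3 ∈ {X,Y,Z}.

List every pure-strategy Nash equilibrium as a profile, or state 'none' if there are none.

Nash profiles: (A,P,Z), (B,R,Z)

(A,P,X): not NE [P3→Z gives 5>3]
(A,P,Y): not NE [P3→Z gives 5>2]
(A,P,Z): NE
(A,Q,X): not NE [P2→P gives 6>0; P3→Y gives 5>4]
(A,Q,Y): not NE [P1→B gives 8>3; P2→P gives 8>3]
(A,Q,Z): not NE [P1→B gives 8>7; P2→P gives 8>5; P3→Y gives 5>1]
(A,R,X): not NE [P1→B gives 7>5; P2→P gives 6>2; P3→Y gives 9>5]
(A,R,Y): not NE [P2→P gives 8>4]
(A,R,Z): not NE [P1→B gives 6>2; P2→P gives 8>2; P3→Y gives 9>5]
(B,P,X): not NE [P1→A gives 6>5; P3→Y gives 6>4]
(B,P,Y): not NE [P1→A gives 8>4; P2→R gives 10>1]
(B,P,Z): not NE [P1→A gives 4>3; P2→R gives 6>5; P3→Y gives 6>0]
(B,Q,X): not NE [P1→A gives 5>0; P2→R gives 6>3; P3→Y gives 9>7]
(B,Q,Y): not NE [P2→R gives 10>7]
(B,Q,Z): not NE [P2→R gives 6>3; P3→Y gives 9>5]
(B,R,X): not NE [P3→Z gives 6>3]
(B,R,Y): not NE [P3→Z gives 6>5]
(B,R,Z): NE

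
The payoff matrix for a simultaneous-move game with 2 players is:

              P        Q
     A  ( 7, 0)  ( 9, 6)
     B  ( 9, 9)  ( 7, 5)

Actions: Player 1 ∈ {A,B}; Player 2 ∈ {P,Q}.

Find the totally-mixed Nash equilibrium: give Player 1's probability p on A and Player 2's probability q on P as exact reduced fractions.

(p,q) = (2/5, 1/2)

P1 indiff ⇒ q·7+(1-q)·9 = q·9+(1-q)·7 ⇒ q(-2) = (1-q)(-2) ⇒ q = 1/2
P2 indiff ⇒ p·0+(1-p)·9 = p·6+(1-p)·5 ⇒ p(-6) = (1-p)(-4) ⇒ p = 2/5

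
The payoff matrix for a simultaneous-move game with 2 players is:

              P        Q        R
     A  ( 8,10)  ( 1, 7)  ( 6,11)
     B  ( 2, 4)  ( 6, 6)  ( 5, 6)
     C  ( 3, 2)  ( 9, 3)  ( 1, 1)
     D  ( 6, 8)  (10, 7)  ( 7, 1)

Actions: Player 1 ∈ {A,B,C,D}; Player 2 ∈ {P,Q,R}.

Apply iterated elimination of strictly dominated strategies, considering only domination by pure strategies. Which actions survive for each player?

Remaining: P1:{A,D} P2:{P,R}

P1 drop B (D beats it: P:6>2 Q:10>6 R:7>5)
P1 drop C (D beats it: P:6>3 Q:10>9 R:7>1)
P2 drop Q (P beats it: A:10>7 D:8>7)
P1→{A,D} P2→{P,R}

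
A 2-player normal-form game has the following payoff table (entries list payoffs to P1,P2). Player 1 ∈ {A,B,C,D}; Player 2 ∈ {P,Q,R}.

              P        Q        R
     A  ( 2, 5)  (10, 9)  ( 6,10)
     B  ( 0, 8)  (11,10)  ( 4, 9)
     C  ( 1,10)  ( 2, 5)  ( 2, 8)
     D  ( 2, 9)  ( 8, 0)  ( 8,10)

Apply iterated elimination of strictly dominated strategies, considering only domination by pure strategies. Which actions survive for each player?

IESDS → P1:{A,B,D} P2:{Q,R}

P1 drop C (A beats it: P:2>1 Q:10>2 R:6>2)
P2 drop P (R beats it: A:10>5 B:9>8 D:10>9)
P1→{A,B,D} P2→{Q,R}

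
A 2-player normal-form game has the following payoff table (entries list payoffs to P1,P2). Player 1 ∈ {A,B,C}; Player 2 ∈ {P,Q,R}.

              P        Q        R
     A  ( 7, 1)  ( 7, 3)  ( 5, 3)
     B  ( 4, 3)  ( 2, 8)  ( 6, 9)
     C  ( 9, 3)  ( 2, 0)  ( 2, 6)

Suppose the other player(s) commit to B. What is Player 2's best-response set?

P2 best: {R}

u_2(P vs B) = 3
u_2(Q vs B) = 8
u_2(R vs B) = 9
max payoff 9 at {R}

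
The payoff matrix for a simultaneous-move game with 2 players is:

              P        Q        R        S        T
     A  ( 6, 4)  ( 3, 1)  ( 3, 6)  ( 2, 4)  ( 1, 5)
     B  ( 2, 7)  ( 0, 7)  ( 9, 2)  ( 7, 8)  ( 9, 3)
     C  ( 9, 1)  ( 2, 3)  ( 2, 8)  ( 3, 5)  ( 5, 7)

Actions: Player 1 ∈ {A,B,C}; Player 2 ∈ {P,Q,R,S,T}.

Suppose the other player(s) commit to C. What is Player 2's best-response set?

P2 best: {R}

u_2(P vs C) = 1
u_2(Q vs C) = 3
u_2(R vs C) = 8
u_2(S vs C) = 5
u_2(T vs C) = 7
max payoff 8 at {R}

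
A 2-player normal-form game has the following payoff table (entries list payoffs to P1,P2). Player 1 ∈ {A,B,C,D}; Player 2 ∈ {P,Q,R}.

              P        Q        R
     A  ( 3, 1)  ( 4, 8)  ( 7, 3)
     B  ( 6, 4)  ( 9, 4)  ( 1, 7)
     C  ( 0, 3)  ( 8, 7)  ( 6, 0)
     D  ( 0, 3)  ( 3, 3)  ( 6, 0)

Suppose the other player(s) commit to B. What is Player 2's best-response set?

P2 best: {R}

u_2(P vs B) = 4
u_2(Q vs B) = 4
u_2(R vs B) = 7
max payoff 7 at {R}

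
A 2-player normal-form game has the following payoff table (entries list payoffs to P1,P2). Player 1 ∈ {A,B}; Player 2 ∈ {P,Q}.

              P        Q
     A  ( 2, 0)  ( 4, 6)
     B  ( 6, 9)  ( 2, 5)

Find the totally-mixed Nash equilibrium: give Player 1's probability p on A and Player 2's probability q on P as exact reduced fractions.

p=2/5, q=1/3

P1 indiff ⇒ q·2+(1-q)·4 = q·6+(1-q)·2 ⇒ q(-4) = (1-q)(-2) ⇒ q = 1/3
P2 indiff ⇒ p·0+(1-p)·9 = p·6+(1-p)·5 ⇒ p(-6) = (1-p)(-4) ⇒ p = 2/5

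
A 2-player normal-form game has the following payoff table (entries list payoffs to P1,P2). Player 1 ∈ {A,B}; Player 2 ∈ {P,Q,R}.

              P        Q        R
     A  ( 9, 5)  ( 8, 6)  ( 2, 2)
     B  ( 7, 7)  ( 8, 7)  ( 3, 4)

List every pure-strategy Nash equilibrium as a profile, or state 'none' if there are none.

(A,P): not NE [P2→Q gives 6>5]
(A,Q): NE
(A,R): not NE [P1→B gives 3>2; P2→Q gives 6>2]
(B,P): not NE [P1→A gives 9>7]
(B,Q): NE
(B,R): not NE [P2→Q gives 7>4]

Nash profiles: (A,Q), (B,Q)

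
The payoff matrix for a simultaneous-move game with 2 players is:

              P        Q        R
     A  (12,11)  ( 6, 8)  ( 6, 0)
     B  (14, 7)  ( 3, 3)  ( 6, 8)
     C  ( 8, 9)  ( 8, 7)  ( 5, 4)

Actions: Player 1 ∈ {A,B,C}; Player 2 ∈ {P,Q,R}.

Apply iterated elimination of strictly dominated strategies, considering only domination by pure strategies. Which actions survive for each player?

P2 drop Q (P beats it: A:11>8 B:7>3 C:9>7)
P1 drop C (A beats it: P:12>8 R:6>5)
P1→{A,B} P2→{P,R}

Remaining: P1:{A,B} P2:{P,R}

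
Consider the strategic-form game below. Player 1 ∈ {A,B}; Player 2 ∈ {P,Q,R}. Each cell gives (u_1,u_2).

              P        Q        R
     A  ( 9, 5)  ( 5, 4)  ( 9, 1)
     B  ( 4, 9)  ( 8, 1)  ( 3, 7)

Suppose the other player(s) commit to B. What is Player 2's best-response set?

u_2(P vs B) = 9
u_2(Q vs B) = 1
u_2(R vs B) = 7
max payoff 9 at {P}

P2 best: {P}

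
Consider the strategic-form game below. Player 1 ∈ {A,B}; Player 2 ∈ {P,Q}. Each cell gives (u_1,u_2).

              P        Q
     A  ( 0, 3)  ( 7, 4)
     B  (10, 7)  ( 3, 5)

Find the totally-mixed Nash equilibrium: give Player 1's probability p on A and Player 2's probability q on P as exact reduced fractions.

P1 indiff ⇒ q·0+(1-q)·7 = q·10+(1-q)·3 ⇒ q(-10) = (1-q)(-4) ⇒ q = 2/7
P2 indiff ⇒ p·3+(1-p)·7 = p·4+(1-p)·5 ⇒ p(-1) = (1-p)(-2) ⇒ p = 2/3

p=2/3, q=2/7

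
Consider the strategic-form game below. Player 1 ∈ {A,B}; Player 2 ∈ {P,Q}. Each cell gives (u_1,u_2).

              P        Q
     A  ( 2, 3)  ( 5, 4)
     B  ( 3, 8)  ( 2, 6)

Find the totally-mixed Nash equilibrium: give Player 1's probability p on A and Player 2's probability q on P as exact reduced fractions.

(p,q) = (2/3, 3/4)

P1 indiff ⇒ q·2+(1-q)·5 = q·3+(1-q)·2 ⇒ q(-1) = (1-q)(-3) ⇒ q = 3/4
P2 indiff ⇒ p·3+(1-p)·8 = p·4+(1-p)·6 ⇒ p(-1) = (1-p)(-2) ⇒ p = 2/3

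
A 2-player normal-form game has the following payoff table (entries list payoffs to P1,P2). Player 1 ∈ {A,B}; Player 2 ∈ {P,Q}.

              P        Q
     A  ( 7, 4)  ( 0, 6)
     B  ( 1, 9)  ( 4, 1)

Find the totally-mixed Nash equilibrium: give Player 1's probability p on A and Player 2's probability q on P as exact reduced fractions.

(p,q) = (4/5, 2/5)

P1 indiff ⇒ q·7+(1-q)·0 = q·1+(1-q)·4 ⇒ q(6) = (1-q)(4) ⇒ q = 2/5
P2 indiff ⇒ p·4+(1-p)·9 = p·6+(1-p)·1 ⇒ p(-2) = (1-p)(-8) ⇒ p = 4/5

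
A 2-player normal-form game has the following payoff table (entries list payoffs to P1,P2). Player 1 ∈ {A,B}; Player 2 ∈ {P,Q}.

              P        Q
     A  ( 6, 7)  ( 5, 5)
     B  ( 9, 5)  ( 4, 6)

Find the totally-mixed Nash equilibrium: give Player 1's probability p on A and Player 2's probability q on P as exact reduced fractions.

P1 indiff ⇒ q·6+(1-q)·5 = q·9+(1-q)·4 ⇒ q(-3) = (1-q)(-1) ⇒ q = 1/4
P2 indiff ⇒ p·7+(1-p)·5 = p·5+(1-p)·6 ⇒ p(2) = (1-p)(1) ⇒ p = 1/3

(p,q) = (1/3, 1/4)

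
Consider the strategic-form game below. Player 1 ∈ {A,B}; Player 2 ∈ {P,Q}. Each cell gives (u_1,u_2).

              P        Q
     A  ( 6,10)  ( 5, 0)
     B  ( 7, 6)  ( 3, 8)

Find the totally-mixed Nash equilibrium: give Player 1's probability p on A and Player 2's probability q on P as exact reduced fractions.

P1 indiff ⇒ q·6+(1-q)·5 = q·7+(1-q)·3 ⇒ q(-1) = (1-q)(-2) ⇒ q = 2/3
P2 indiff ⇒ p·10+(1-p)·6 = p·0+(1-p)·8 ⇒ p(10) = (1-p)(2) ⇒ p = 1/6

P1 mixes 1/6 on A; P2 mixes 2/3 on P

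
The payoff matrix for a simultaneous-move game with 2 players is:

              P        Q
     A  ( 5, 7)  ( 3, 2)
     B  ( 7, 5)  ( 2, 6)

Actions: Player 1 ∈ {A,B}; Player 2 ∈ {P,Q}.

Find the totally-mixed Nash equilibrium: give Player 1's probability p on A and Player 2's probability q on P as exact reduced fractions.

P1 indiff ⇒ q·5+(1-q)·3 = q·7+(1-q)·2 ⇒ q(-2) = (1-q)(-1) ⇒ q = 1/3
P2 indiff ⇒ p·7+(1-p)·5 = p·2+(1-p)·6 ⇒ p(5) = (1-p)(1) ⇒ p = 1/6

P1 mixes 1/6 on A; P2 mixes 1/3 on P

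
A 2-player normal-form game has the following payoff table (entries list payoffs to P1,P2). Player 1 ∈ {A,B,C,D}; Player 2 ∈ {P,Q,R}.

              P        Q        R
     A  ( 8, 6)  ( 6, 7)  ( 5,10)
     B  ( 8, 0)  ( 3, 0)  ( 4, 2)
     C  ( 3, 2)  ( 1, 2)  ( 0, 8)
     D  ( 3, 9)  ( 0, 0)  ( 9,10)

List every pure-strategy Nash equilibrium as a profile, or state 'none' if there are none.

(A,P): not NE [P2→R gives 10>6]
(A,Q): not NE [P2→R gives 10>7]
(A,R): not NE [P1→D gives 9>5]
(B,P): not NE [P2→R gives 2>0]
(B,Q): not NE [P1→A gives 6>3; P2→R gives 2>0]
(B,R): not NE [P1→D gives 9>4]
(C,P): not NE [P1→B gives 8>3; P2→R gives 8>2]
(C,Q): not NE [P1→A gives 6>1; P2→R gives 8>2]
(C,R): not NE [P1→D gives 9>0]
(D,P): not NE [P1→B gives 8>3; P2→R gives 10>9]
(D,Q): not NE [P1→A gives 6>0; P2→R gives 10>0]
(D,R): NE

Nash profiles: (D,R)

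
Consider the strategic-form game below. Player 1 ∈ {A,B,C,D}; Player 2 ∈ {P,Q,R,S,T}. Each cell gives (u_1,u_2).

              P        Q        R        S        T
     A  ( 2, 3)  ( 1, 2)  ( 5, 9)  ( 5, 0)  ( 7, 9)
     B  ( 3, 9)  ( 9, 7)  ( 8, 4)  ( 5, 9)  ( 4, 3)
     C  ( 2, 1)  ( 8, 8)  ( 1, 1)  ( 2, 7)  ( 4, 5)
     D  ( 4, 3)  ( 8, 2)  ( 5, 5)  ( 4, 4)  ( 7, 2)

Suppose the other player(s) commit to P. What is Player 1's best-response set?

P1 best: {D}

u_1(A vs P) = 2
u_1(B vs P) = 3
u_1(C vs P) = 2
u_1(D vs P) = 4
max payoff 4 at {D}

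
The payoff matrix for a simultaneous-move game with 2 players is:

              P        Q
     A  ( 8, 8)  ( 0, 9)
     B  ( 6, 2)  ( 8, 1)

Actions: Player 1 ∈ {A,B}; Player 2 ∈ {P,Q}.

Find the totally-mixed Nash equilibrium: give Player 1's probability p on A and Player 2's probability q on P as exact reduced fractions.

P1 indiff ⇒ q·8+(1-q)·0 = q·6+(1-q)·8 ⇒ q(2) = (1-q)(8) ⇒ q = 4/5
P2 indiff ⇒ p·8+(1-p)·2 = p·9+(1-p)·1 ⇒ p(-1) = (1-p)(-1) ⇒ p = 1/2

P1 mixes 1/2 on A; P2 mixes 4/5 on P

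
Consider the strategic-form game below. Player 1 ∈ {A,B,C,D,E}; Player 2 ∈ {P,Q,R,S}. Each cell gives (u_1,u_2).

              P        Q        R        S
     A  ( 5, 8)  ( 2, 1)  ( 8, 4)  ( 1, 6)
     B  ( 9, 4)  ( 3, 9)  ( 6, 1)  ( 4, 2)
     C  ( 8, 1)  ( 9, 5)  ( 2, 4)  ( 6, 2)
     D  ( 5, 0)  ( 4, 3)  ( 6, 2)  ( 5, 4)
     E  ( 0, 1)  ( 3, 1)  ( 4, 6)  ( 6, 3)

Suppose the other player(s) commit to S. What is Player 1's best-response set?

P1 best: {C,E}

u_1(A vs S) = 1
u_1(B vs S) = 4
u_1(C vs S) = 6
u_1(D vs S) = 5
u_1(E vs S) = 6
max payoff 6 at {C,E}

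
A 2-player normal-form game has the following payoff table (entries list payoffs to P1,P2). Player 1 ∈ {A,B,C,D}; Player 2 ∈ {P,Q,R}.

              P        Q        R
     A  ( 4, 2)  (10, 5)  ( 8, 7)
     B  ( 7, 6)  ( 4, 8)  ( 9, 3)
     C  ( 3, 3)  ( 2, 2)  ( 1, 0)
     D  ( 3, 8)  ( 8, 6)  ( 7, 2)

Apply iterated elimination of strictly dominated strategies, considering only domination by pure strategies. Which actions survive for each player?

Survivors P1:{A,B} P2:{Q,R}

P1 drop C (A beats it: P:4>3 Q:10>2 R:8>1)
P1 drop D (A beats it: P:4>3 Q:10>8 R:8>7)
P2 drop P (Q beats it: A:5>2 B:8>6)
P1→{A,B} P2→{Q,R}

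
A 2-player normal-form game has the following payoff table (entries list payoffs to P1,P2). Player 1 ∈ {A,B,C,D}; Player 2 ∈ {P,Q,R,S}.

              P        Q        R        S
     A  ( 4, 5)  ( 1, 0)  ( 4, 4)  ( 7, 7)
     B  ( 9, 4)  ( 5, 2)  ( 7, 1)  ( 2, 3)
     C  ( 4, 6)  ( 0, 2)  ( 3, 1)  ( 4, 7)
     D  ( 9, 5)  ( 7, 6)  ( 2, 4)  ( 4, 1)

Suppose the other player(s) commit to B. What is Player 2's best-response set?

u_2(P vs B) = 4
u_2(Q vs B) = 2
u_2(R vs B) = 1
u_2(S vs B) = 3
max payoff 4 at {P}

P2 best: {P}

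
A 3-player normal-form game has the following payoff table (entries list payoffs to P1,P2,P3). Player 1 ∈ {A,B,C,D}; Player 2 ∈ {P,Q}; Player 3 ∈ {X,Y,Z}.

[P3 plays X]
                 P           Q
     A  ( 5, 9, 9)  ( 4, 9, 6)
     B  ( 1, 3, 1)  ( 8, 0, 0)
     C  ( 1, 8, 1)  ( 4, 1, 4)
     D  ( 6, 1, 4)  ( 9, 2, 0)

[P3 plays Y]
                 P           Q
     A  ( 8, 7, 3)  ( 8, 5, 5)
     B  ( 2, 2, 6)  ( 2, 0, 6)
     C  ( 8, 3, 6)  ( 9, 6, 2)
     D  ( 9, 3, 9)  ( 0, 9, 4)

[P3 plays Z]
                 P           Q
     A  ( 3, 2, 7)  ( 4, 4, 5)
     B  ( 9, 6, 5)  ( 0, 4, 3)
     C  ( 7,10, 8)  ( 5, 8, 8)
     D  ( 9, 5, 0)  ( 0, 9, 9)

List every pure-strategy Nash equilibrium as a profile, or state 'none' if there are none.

Equilibria: none

(A,P,X): not NE [P1→D gives 6>5]
(A,P,Y): not NE [P1→D gives 9>8; P3→X gives 9>3]
(A,P,Z): not NE [P1→D gives 9>3; P2→Q gives 4>2; P3→X gives 9>7]
(A,Q,X): not NE [P1→D gives 9>4]
(A,Q,Y): not NE [P1→C gives 9>8; P2→P gives 7>5; P3→X gives 6>5]
(A,Q,Z): not NE [P1→C gives 5>4; P3→X gives 6>5]
(B,P,X): not NE [P1→D gives 6>1; P3→Y gives 6>1]
(B,P,Y): not NE [P1→D gives 9>2]
(B,P,Z): not NE [P3→Y gives 6>5]
(B,Q,X): not NE [P1→D gives 9>8; P2→P gives 3>0; P3→Y gives 6>0]
(B,Q,Y): not NE [P1→C gives 9>2; P2→P gives 2>0]
(B,Q,Z): not NE [P1→C gives 5>0; P2→P gives 6>4; P3→Y gives 6>3]
(C,P,X): not NE [P1→D gives 6>1; P3→Z gives 8>1]
(C,P,Y): not NE [P1→D gives 9>8; P2→Q gives 6>3; P3→Z gives 8>6]
(C,P,Z): not NE [P1→D gives 9>7]
(C,Q,X): not NE [P1→D gives 9>4; P2→P gives 8>1; P3→Z gives 8>4]
(C,Q,Y): not NE [P3→Z gives 8>2]
(C,Q,Z): not NE [P2→P gives 10>8]
(D,P,X): not NE [P2→Q gives 2>1; P3→Y gives 9>4]
(D,P,Y): not NE [P2→Q gives 9>3]
(D,P,Z): not NE [P2→Q gives 9>5; P3→Y gives 9>0]
(D,Q,X): not NE [P3→Z gives 9>0]
(D,Q,Y): not NE [P1→C gives 9>0; P3→Z gives 9>4]
(D,Q,Z): not NE [P1→C gives 5>0]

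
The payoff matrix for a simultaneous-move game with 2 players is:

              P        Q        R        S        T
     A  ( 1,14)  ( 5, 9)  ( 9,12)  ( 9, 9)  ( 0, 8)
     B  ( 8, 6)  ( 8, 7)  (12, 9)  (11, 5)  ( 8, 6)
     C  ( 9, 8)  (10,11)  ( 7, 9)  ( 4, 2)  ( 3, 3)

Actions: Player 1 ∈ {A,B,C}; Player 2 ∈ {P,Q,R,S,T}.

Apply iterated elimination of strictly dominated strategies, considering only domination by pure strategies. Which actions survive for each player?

P1 drop A (B beats it: P:8>1 Q:8>5 R:12>9 S:11>9 T:8>0)
P2 drop P (Q beats it: B:7>6 C:11>8)
P2 drop S (Q beats it: B:7>5 C:11>2)
P2 drop T (Q beats it: B:7>6 C:11>3)
P1→{B,C} P2→{Q,R}

Survivors P1:{B,C} P2:{Q,R}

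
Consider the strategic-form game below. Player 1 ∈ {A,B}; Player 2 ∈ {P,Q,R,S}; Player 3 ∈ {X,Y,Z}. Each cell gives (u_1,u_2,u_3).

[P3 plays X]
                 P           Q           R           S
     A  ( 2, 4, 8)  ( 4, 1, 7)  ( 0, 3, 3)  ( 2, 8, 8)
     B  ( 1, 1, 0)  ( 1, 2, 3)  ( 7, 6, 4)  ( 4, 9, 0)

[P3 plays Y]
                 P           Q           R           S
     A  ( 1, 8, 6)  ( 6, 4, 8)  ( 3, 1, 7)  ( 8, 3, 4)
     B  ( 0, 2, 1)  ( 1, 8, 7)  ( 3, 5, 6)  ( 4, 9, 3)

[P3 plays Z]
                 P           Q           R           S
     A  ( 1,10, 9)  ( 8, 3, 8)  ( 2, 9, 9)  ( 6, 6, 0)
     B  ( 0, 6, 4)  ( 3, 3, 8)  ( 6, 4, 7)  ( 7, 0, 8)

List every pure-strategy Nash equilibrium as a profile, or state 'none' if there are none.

(A,P,X): not NE [P2→S gives 8>4; P3→Z gives 9>8]
(A,P,Y): not NE [P3→Z gives 9>6]
(A,P,Z): NE
(A,Q,X): not NE [P2→S gives 8>1; P3→Z gives 8>7]
(A,Q,Y): not NE [P2→P gives 8>4]
(A,Q,Z): not NE [P2→P gives 10>3]
(A,R,X): not NE [P1→B gives 7>0; P2→S gives 8>3; P3→Z gives 9>3]
(A,R,Y): not NE [P2→P gives 8>1; P3→Z gives 9>7]
(A,R,Z): not NE [P1→B gives 6>2; P2→P gives 10>9]
(A,S,X): not NE [P1→B gives 4>2]
(A,S,Y): not NE [P2→P gives 8>3; P3→X gives 8>4]
(A,S,Z): not NE [P1→B gives 7>6; P2→P gives 10>6; P3→X gives 8>0]
(B,P,X): not NE [P1→A gives 2>1; P2→S gives 9>1; P3→Z gives 4>0]
(B,P,Y): not NE [P1→A gives 1>0; P2→S gives 9>2; P3→Z gives 4>1]
(B,P,Z): not NE [P1→A gives 1>0]
(B,Q,X): not NE [P1→A gives 4>1; P2→S gives 9>2; P3→Z gives 8>3]
(B,Q,Y): not NE [P1→A gives 6>1; P2→S gives 9>8; P3→Z gives 8>7]
(B,Q,Z): not NE [P1→A gives 8>3; P2→P gives 6>3]
(B,R,X): not NE [P2→S gives 9>6; P3→Z gives 7>4]
(B,R,Y): not NE [P2→S gives 9>5; P3→Z gives 7>6]
(B,R,Z): not NE [P2→P gives 6>4]
(B,S,X): not NE [P3→Z gives 8>0]
(B,S,Y): not NE [P1→A gives 8>4; P3→Z gives 8>3]
(B,S,Z): not NE [P2→P gives 6>0]

NE set: (A,P,Z)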